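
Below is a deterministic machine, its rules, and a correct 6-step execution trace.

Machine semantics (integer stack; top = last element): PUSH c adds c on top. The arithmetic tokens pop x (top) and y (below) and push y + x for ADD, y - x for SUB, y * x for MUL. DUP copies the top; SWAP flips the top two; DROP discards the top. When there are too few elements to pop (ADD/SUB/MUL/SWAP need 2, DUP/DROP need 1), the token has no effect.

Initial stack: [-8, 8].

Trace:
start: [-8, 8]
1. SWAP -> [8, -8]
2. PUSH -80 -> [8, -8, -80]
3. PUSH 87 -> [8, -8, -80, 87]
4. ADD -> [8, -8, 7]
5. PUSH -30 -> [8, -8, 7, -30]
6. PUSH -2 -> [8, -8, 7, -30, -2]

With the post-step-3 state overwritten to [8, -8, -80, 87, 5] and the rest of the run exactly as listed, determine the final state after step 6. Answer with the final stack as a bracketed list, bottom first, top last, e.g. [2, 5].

state after step 3 := [8, -8, -80, 87, 5]
4. ADD -> [8, -8, -80, 92]
5. PUSH -30 -> [8, -8, -80, 92, -30]
6. PUSH -2 -> [8, -8, -80, 92, -30, -2]

[8, -8, -80, 92, -30, -2]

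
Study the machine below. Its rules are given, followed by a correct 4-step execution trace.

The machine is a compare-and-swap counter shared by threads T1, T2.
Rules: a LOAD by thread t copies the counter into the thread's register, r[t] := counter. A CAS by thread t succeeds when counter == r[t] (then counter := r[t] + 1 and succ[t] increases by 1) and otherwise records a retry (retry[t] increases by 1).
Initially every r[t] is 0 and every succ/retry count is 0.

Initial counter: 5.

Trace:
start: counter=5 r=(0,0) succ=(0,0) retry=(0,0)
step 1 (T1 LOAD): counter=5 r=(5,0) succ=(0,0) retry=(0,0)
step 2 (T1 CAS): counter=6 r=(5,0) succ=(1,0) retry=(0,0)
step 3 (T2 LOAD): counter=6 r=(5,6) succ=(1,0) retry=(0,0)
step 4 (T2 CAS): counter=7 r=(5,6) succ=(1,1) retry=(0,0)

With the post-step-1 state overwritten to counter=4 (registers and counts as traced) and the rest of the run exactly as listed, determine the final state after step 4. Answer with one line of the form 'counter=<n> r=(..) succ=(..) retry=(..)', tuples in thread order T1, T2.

counter=5 r=(5,4) succ=(0,1) retry=(1,0)

state after step 1 := counter=4 r=(5,0) succ=(0,0) retry=(0,0)
step 2 (T1 CAS): counter=4 r=(5,0) succ=(0,0) retry=(1,0)
step 3 (T2 LOAD): counter=4 r=(5,4) succ=(0,0) retry=(1,0)
step 4 (T2 CAS): counter=5 r=(5,4) succ=(0,1) retry=(1,0)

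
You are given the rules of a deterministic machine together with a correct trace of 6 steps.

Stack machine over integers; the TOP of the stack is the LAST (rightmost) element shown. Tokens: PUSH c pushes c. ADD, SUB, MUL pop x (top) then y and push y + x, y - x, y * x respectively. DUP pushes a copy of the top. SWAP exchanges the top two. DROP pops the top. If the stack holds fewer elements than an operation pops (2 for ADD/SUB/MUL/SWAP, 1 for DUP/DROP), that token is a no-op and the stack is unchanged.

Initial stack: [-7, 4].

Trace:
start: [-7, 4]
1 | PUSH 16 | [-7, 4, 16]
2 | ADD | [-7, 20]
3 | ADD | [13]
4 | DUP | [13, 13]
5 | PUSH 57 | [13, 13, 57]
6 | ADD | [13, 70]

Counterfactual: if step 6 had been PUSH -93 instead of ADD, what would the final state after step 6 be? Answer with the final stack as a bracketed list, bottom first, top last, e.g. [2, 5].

(re-executing from step 6 with the substitution; state before step 6: [13, 13, 57])
6 | PUSH -93 | [13, 13, 57, -93]

[13, 13, 57, -93]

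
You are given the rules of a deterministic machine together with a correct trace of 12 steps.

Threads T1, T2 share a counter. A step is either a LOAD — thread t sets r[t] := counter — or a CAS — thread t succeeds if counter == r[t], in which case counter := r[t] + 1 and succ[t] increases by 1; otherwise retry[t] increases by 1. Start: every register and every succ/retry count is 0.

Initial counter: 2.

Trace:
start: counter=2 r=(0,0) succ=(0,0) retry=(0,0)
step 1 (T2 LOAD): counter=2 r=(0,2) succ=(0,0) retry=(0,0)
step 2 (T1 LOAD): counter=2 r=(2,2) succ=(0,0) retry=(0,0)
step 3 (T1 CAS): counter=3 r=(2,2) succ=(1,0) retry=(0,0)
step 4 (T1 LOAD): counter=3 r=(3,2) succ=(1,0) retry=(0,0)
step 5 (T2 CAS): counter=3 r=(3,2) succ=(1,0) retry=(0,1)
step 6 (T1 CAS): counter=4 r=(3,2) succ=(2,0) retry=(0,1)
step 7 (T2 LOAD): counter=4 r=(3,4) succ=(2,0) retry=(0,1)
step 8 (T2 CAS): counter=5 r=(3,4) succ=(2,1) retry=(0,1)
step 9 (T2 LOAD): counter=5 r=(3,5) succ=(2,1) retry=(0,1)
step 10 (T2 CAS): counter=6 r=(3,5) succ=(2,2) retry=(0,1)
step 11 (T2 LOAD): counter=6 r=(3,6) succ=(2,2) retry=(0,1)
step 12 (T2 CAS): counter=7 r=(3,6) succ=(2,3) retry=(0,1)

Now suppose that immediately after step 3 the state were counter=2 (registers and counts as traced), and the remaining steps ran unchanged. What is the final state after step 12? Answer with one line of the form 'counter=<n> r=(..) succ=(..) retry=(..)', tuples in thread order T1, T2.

state after step 3 := counter=2 r=(2,2) succ=(1,0) retry=(0,0)
step 4 (T1 LOAD): counter=2 r=(2,2) succ=(1,0) retry=(0,0)
step 5 (T2 CAS): counter=3 r=(2,2) succ=(1,1) retry=(0,0)
step 6 (T1 CAS): counter=3 r=(2,2) succ=(1,1) retry=(1,0)
step 7 (T2 LOAD): counter=3 r=(2,3) succ=(1,1) retry=(1,0)
step 8 (T2 CAS): counter=4 r=(2,3) succ=(1,2) retry=(1,0)
step 9 (T2 LOAD): counter=4 r=(2,4) succ=(1,2) retry=(1,0)
step 10 (T2 CAS): counter=5 r=(2,4) succ=(1,3) retry=(1,0)
step 11 (T2 LOAD): counter=5 r=(2,5) succ=(1,3) retry=(1,0)
step 12 (T2 CAS): counter=6 r=(2,5) succ=(1,4) retry=(1,0)

counter=6 r=(2,5) succ=(1,4) retry=(1,0)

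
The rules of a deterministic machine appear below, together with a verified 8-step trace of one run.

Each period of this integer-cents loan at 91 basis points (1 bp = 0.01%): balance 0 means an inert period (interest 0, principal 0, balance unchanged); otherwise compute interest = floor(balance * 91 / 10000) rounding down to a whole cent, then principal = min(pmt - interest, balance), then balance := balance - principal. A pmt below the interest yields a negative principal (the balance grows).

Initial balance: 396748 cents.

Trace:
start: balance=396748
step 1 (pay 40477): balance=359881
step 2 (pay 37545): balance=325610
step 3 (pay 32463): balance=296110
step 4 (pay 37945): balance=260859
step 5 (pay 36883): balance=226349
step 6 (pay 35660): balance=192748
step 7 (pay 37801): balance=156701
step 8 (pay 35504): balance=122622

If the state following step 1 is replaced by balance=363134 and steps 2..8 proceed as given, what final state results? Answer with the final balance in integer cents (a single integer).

state after step 1 := balance=363134
step 2 (pay 37545): balance=328893
step 3 (pay 32463): balance=299422
step 4 (pay 37945): balance=264201
step 5 (pay 36883): balance=229722
step 6 (pay 35660): balance=196152
step 7 (pay 37801): balance=160135
step 8 (pay 35504): balance=126088

126088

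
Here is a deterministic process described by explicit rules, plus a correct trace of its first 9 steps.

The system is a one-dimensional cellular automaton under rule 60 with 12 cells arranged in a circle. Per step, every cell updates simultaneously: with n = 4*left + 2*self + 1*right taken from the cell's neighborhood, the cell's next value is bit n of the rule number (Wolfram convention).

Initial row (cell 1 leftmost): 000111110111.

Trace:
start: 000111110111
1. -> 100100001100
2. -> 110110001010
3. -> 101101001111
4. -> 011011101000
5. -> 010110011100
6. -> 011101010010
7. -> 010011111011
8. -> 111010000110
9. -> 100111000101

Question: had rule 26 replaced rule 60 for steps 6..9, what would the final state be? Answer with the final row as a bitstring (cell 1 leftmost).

100100100000

(re-executing steps 6..9 under rule 26; state before step 6: 010110011100)
6. -> 100101110010
7. -> 011001001100
8. -> 110110111010
9. -> 100100100000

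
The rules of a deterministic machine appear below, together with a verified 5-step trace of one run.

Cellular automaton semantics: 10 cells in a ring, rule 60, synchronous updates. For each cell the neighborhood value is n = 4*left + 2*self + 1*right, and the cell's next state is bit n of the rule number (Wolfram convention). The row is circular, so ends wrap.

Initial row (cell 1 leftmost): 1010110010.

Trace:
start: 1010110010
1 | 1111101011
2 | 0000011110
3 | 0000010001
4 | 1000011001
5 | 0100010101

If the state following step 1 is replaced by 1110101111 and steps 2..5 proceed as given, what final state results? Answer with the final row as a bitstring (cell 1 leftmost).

state after step 1 := 1110101111
2 | 0001111000
3 | 0001000100
4 | 0001100110
5 | 0001010101

0001010101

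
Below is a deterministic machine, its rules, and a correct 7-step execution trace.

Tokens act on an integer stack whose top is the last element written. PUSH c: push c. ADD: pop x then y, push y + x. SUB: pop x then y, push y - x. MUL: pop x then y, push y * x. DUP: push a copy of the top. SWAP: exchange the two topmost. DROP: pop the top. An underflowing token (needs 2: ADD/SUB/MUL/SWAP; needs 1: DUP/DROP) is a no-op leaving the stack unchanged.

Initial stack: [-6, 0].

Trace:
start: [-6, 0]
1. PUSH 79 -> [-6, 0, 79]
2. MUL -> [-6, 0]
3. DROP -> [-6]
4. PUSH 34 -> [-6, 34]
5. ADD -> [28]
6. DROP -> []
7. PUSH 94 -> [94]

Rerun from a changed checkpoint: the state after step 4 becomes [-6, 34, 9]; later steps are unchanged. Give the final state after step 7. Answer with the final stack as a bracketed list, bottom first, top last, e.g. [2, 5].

state after step 4 := [-6, 34, 9]
5. ADD -> [-6, 43]
6. DROP -> [-6]
7. PUSH 94 -> [-6, 94]

[-6, 94]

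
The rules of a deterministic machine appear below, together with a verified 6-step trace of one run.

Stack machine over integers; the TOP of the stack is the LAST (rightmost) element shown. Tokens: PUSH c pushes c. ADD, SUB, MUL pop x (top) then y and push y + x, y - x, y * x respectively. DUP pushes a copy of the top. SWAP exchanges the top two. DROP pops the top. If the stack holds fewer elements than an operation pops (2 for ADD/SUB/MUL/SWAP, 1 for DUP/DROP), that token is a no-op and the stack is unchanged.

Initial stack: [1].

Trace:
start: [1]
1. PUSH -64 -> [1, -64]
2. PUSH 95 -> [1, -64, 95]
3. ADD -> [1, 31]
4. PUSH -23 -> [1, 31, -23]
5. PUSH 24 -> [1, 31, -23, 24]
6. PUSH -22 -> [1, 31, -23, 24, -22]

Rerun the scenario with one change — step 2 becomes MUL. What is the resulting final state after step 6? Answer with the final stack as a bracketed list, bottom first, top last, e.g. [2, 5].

(re-executing from step 2 with the substitution; state before step 2: [1, -64])
2. MUL -> [-64]
3. ADD -> [-64]
4. PUSH -23 -> [-64, -23]
5. PUSH 24 -> [-64, -23, 24]
6. PUSH -22 -> [-64, -23, 24, -22]

[-64, -23, 24, -22]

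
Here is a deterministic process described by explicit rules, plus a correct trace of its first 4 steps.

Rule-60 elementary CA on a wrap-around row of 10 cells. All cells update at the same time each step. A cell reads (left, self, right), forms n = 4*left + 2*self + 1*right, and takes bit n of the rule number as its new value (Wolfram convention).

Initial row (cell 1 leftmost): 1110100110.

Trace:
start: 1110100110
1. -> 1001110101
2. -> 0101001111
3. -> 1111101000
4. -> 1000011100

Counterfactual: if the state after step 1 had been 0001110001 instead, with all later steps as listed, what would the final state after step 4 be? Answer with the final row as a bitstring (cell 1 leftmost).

state after step 1 := 0001110001
2. -> 1001001001
3. -> 0101101101
4. -> 1111011011

1111011011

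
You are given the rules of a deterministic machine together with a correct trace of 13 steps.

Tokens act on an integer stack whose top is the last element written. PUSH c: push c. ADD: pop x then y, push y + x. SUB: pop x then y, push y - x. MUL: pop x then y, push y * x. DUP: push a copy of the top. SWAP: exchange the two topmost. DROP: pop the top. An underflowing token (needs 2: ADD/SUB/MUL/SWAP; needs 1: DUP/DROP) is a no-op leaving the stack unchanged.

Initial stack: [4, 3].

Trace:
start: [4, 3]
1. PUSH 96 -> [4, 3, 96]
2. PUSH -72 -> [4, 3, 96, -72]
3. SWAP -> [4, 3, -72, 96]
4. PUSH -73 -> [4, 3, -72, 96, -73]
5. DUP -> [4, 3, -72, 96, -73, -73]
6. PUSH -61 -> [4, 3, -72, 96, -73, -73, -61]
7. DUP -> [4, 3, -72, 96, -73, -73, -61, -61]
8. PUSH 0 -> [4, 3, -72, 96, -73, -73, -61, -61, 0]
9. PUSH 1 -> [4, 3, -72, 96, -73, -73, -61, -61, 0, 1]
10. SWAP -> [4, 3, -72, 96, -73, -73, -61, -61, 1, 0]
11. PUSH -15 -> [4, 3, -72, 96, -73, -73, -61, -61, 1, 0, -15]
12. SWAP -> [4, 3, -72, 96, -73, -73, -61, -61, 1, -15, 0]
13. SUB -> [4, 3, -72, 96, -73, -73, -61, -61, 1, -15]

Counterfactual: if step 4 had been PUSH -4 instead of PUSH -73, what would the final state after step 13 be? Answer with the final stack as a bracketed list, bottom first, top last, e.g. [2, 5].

[4, 3, -72, 96, -4, -4, -61, -61, 1, -15]

(re-executing from step 4 with the substitution; state before step 4: [4, 3, -72, 96])
4. PUSH -4 -> [4, 3, -72, 96, -4]
5. DUP -> [4, 3, -72, 96, -4, -4]
6. PUSH -61 -> [4, 3, -72, 96, -4, -4, -61]
7. DUP -> [4, 3, -72, 96, -4, -4, -61, -61]
8. PUSH 0 -> [4, 3, -72, 96, -4, -4, -61, -61, 0]
9. PUSH 1 -> [4, 3, -72, 96, -4, -4, -61, -61, 0, 1]
10. SWAP -> [4, 3, -72, 96, -4, -4, -61, -61, 1, 0]
11. PUSH -15 -> [4, 3, -72, 96, -4, -4, -61, -61, 1, 0, -15]
12. SWAP -> [4, 3, -72, 96, -4, -4, -61, -61, 1, -15, 0]
13. SUB -> [4, 3, -72, 96, -4, -4, -61, -61, 1, -15]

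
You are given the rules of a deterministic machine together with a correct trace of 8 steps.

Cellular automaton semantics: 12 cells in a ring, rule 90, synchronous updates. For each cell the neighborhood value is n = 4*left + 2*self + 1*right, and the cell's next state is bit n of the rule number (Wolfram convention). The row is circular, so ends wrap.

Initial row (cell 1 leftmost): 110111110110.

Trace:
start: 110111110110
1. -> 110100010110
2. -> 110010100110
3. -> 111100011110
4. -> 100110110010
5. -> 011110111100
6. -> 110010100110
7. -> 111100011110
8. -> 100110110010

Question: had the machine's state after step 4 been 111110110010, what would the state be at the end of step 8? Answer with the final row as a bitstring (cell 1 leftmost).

state after step 4 := 111110110010
5. -> 100010111100
6. -> 010100100111
7. -> 000011011101
8. -> 100111010100

100111010100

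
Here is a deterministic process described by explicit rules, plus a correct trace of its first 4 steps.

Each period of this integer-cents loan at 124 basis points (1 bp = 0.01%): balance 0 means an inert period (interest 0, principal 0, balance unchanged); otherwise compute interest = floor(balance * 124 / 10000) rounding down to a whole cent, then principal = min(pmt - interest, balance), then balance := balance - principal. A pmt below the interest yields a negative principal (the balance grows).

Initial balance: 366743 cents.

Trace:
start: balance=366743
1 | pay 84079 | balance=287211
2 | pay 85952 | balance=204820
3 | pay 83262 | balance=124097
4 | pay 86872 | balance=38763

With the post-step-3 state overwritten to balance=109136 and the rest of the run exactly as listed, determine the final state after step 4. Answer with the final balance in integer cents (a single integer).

23617

state after step 3 := balance=109136
4 | pay 86872 | balance=23617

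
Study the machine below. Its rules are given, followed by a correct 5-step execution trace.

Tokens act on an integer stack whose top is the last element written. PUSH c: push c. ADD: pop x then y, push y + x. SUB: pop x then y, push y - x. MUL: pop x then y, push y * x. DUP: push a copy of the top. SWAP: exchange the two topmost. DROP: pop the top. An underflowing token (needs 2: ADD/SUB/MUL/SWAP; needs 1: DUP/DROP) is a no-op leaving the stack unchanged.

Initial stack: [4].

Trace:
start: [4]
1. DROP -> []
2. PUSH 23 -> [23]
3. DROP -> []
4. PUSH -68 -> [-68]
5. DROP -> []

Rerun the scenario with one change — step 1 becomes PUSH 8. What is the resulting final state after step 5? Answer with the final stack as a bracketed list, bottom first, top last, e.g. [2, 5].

(re-executing from step 1 with the substitution; state before step 1: [4])
1. PUSH 8 -> [4, 8]
2. PUSH 23 -> [4, 8, 23]
3. DROP -> [4, 8]
4. PUSH -68 -> [4, 8, -68]
5. DROP -> [4, 8]

[4, 8]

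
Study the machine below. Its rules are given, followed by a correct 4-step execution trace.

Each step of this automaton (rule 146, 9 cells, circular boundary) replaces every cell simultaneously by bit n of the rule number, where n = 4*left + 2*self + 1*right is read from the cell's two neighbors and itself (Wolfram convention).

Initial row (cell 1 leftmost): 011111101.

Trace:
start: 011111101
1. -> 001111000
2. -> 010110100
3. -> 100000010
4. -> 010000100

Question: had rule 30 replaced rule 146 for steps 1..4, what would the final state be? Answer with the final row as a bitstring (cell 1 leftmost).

(re-executing steps 1..4 under rule 30; state before step 1: 011111101)
1. -> 010000001
2. -> 011000011
3. -> 010100110
4. -> 110111101

110111101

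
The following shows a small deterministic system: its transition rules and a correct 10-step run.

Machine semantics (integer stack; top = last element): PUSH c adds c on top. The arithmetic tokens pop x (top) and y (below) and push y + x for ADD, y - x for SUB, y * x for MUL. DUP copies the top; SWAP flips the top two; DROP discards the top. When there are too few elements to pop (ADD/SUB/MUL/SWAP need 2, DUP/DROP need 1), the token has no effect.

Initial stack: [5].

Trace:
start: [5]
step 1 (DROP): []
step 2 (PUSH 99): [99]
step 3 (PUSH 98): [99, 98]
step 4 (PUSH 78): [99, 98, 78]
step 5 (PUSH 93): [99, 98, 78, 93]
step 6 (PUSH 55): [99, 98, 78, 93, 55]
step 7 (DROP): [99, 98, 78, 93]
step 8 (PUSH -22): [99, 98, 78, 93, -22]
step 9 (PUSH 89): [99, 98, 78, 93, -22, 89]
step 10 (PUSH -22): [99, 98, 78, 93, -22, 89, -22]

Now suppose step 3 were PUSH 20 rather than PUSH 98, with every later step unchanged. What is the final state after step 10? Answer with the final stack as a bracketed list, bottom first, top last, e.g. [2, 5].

(re-executing from step 3 with the substitution; state before step 3: [99])
step 3 (PUSH 20): [99, 20]
step 4 (PUSH 78): [99, 20, 78]
step 5 (PUSH 93): [99, 20, 78, 93]
step 6 (PUSH 55): [99, 20, 78, 93, 55]
step 7 (DROP): [99, 20, 78, 93]
step 8 (PUSH -22): [99, 20, 78, 93, -22]
step 9 (PUSH 89): [99, 20, 78, 93, -22, 89]
step 10 (PUSH -22): [99, 20, 78, 93, -22, 89, -22]

[99, 20, 78, 93, -22, 89, -22]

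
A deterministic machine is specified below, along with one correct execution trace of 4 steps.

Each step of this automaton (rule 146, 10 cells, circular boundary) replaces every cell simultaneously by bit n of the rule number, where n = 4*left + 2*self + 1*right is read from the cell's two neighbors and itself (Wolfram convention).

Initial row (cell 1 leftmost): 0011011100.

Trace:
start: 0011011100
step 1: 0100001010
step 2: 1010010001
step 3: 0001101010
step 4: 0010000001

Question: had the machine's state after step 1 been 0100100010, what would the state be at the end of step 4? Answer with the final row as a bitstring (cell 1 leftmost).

state after step 1 := 0100100010
step 2: 1011010101
step 3: 0000000000
step 4: 0000000000

0000000000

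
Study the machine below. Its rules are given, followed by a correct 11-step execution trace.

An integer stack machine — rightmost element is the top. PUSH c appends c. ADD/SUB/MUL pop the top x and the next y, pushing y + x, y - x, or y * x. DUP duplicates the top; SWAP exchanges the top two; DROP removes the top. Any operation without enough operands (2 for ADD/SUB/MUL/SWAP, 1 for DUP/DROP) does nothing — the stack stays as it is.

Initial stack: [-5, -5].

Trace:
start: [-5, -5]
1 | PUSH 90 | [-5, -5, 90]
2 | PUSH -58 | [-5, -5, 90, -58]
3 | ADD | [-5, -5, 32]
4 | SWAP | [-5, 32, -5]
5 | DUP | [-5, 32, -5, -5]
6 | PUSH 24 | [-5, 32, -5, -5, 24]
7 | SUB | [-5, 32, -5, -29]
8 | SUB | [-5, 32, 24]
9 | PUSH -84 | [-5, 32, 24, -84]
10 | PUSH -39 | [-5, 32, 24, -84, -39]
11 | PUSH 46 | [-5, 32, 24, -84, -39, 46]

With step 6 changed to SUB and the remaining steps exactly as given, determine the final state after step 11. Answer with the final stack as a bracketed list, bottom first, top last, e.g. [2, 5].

(re-executing from step 6 with the substitution; state before step 6: [-5, 32, -5, -5])
6 | SUB | [-5, 32, 0]
7 | SUB | [-5, 32]
8 | SUB | [-37]
9 | PUSH -84 | [-37, -84]
10 | PUSH -39 | [-37, -84, -39]
11 | PUSH 46 | [-37, -84, -39, 46]

[-37, -84, -39, 46]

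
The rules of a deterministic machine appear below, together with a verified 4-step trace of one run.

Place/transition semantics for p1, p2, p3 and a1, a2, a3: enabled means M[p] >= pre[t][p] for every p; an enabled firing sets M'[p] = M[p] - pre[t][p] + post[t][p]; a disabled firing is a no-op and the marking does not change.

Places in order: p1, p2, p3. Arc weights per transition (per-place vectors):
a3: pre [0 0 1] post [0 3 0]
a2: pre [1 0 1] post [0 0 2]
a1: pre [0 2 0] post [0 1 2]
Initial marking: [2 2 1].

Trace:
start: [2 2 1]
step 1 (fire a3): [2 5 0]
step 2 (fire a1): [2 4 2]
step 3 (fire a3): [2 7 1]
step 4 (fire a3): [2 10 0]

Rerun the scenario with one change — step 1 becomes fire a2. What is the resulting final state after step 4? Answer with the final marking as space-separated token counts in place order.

(re-executing from step 1 with the substitution; state before step 1: [2 2 1])
step 1 (fire a2): [1 2 2]
step 2 (fire a1): [1 1 4]
step 3 (fire a3): [1 4 3]
step 4 (fire a3): [1 7 2]

1 7 2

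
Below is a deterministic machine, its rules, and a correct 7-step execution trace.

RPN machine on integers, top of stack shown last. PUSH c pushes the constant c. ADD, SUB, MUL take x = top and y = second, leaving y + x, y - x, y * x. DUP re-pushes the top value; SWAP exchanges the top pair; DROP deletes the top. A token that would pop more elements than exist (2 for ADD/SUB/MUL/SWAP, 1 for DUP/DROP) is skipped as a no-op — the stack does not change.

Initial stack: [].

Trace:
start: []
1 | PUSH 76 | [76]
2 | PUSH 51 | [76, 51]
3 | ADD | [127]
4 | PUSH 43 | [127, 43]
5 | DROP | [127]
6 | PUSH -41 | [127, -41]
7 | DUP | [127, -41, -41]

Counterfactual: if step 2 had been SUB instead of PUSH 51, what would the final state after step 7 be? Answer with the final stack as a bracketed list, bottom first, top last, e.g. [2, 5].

[76, -41, -41]

(re-executing from step 2 with the substitution; state before step 2: [76])
2 | SUB | [76]
3 | ADD | [76]
4 | PUSH 43 | [76, 43]
5 | DROP | [76]
6 | PUSH -41 | [76, -41]
7 | DUP | [76, -41, -41]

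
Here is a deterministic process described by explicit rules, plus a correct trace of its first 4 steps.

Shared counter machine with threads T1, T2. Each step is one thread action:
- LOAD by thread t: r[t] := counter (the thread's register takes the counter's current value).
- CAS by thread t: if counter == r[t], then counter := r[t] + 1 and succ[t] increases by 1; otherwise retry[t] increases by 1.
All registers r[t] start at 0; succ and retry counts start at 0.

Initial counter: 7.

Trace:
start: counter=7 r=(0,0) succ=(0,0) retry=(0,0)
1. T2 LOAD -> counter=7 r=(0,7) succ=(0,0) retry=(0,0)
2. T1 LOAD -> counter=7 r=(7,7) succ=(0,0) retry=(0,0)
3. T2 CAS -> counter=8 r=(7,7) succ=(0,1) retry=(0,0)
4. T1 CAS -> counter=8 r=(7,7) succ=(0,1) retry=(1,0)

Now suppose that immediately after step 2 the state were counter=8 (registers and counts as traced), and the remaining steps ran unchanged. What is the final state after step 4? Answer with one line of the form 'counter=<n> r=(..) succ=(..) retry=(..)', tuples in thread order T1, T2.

counter=8 r=(7,7) succ=(0,0) retry=(1,1)

state after step 2 := counter=8 r=(7,7) succ=(0,0) retry=(0,0)
3. T2 CAS -> counter=8 r=(7,7) succ=(0,0) retry=(0,1)
4. T1 CAS -> counter=8 r=(7,7) succ=(0,0) retry=(1,1)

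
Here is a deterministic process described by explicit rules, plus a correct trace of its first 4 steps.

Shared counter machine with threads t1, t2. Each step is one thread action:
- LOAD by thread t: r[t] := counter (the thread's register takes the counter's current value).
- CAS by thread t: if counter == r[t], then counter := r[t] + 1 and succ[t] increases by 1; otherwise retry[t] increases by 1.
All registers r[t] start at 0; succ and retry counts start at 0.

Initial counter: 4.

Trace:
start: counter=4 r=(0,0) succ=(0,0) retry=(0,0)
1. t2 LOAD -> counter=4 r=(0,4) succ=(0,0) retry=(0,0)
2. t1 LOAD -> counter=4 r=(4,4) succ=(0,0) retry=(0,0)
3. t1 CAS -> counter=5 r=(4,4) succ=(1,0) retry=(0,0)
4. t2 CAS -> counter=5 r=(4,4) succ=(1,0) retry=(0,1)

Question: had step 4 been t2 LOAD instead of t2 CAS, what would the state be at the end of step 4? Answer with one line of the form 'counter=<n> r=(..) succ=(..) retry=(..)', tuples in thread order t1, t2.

counter=5 r=(4,5) succ=(1,0) retry=(0,0)

(re-executing from step 4 with the substitution; state before step 4: counter=5 r=(4,4) succ=(1,0) retry=(0,0))
4. t2 LOAD -> counter=5 r=(4,5) succ=(1,0) retry=(0,0)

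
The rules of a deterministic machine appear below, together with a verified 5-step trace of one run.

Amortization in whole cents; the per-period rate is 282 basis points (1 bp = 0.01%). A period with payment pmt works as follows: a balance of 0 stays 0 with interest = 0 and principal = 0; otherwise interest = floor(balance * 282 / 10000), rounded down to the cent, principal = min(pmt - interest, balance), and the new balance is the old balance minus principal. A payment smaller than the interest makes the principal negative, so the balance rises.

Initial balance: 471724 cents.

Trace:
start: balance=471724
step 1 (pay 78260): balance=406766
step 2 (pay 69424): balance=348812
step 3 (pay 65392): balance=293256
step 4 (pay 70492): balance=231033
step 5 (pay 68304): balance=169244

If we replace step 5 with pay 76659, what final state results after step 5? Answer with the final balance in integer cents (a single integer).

(re-executing from step 5 with the substitution; state before step 5: balance=231033)
step 5 (pay 76659): balance=160889

160889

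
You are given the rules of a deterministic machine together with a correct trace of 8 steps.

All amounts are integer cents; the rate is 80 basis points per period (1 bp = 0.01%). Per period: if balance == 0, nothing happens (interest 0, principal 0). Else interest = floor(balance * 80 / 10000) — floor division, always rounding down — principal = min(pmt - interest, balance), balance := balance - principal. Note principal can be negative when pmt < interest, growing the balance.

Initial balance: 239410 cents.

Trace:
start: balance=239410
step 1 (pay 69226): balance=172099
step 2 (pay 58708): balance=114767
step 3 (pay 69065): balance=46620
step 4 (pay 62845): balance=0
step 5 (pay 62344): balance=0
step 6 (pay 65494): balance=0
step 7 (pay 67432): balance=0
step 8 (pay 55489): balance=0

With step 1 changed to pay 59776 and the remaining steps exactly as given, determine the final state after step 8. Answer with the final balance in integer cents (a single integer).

0

(re-executing from step 1 with the substitution; state before step 1: balance=239410)
step 1 (pay 59776): balance=181549
step 2 (pay 58708): balance=124293
step 3 (pay 69065): balance=56222
step 4 (pay 62845): balance=0
step 5 (pay 62344): balance=0
step 6 (pay 65494): balance=0
step 7 (pay 67432): balance=0
step 8 (pay 55489): balance=0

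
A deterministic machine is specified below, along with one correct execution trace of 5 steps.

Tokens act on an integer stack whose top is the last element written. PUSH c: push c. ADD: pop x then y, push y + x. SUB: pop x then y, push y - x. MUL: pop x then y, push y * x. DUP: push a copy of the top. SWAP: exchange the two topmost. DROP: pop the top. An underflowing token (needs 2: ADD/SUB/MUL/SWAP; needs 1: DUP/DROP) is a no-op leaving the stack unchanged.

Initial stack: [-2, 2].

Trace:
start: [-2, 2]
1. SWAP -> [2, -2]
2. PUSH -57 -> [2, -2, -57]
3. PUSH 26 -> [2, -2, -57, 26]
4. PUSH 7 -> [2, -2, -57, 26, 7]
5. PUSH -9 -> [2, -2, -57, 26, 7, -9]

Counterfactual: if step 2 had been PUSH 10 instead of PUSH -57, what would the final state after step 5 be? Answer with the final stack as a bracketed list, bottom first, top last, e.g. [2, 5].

[2, -2, 10, 26, 7, -9]

(re-executing from step 2 with the substitution; state before step 2: [2, -2])
2. PUSH 10 -> [2, -2, 10]
3. PUSH 26 -> [2, -2, 10, 26]
4. PUSH 7 -> [2, -2, 10, 26, 7]
5. PUSH -9 -> [2, -2, 10, 26, 7, -9]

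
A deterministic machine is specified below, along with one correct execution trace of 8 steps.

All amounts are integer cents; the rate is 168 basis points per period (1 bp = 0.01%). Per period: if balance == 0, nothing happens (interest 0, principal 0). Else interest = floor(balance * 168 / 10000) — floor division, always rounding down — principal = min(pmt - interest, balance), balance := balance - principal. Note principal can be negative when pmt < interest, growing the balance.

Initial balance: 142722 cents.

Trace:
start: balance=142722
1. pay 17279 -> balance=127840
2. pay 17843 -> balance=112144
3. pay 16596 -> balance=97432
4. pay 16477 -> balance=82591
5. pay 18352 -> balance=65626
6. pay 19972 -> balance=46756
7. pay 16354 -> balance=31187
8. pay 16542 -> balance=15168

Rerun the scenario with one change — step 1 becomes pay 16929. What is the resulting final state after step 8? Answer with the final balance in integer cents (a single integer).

15561

(re-executing from step 1 with the substitution; state before step 1: balance=142722)
1. pay 16929 -> balance=128190
2. pay 17843 -> balance=112500
3. pay 16596 -> balance=97794
4. pay 16477 -> balance=82959
5. pay 18352 -> balance=66000
6. pay 19972 -> balance=47136
7. pay 16354 -> balance=31573
8. pay 16542 -> balance=15561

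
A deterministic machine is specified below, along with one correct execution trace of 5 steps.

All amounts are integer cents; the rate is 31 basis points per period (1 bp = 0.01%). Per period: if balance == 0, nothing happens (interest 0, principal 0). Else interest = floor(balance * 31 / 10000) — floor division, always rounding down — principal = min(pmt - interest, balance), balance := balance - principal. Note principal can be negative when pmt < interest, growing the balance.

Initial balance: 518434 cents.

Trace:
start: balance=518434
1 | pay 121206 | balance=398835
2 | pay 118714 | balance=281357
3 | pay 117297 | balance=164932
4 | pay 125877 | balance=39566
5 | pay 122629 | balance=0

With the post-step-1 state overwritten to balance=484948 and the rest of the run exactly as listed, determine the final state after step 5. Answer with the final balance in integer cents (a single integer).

4244

state after step 1 := balance=484948
2 | pay 118714 | balance=367737
3 | pay 117297 | balance=251579
4 | pay 125877 | balance=126481
5 | pay 122629 | balance=4244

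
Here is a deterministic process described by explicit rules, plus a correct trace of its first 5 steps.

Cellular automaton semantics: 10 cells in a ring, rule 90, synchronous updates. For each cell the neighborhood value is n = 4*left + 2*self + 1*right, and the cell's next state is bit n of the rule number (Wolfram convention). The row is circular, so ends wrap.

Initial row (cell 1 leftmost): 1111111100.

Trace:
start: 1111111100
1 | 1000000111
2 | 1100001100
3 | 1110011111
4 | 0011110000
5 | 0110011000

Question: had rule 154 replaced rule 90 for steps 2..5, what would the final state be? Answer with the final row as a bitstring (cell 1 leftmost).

(re-executing steps 2..5 under rule 154; state before step 2: 1000000111)
2 | 0100001111
3 | 0010011110
4 | 0101111101
5 | 0001111000

0001111000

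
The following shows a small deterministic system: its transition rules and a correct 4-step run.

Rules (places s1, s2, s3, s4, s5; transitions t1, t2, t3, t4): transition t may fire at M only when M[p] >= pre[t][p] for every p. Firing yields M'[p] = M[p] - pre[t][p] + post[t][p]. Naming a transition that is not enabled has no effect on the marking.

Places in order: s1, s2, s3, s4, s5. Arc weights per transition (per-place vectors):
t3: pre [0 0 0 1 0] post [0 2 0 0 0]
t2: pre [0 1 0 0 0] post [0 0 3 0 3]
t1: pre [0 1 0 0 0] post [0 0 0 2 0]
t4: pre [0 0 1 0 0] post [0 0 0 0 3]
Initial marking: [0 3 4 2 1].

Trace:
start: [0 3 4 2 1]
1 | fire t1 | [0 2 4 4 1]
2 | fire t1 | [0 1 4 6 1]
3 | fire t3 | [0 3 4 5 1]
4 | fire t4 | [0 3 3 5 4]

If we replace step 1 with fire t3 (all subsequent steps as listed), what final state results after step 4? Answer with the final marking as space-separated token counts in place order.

0 6 3 2 4

(re-executing from step 1 with the substitution; state before step 1: [0 3 4 2 1])
1 | fire t3 | [0 5 4 1 1]
2 | fire t1 | [0 4 4 3 1]
3 | fire t3 | [0 6 4 2 1]
4 | fire t4 | [0 6 3 2 4]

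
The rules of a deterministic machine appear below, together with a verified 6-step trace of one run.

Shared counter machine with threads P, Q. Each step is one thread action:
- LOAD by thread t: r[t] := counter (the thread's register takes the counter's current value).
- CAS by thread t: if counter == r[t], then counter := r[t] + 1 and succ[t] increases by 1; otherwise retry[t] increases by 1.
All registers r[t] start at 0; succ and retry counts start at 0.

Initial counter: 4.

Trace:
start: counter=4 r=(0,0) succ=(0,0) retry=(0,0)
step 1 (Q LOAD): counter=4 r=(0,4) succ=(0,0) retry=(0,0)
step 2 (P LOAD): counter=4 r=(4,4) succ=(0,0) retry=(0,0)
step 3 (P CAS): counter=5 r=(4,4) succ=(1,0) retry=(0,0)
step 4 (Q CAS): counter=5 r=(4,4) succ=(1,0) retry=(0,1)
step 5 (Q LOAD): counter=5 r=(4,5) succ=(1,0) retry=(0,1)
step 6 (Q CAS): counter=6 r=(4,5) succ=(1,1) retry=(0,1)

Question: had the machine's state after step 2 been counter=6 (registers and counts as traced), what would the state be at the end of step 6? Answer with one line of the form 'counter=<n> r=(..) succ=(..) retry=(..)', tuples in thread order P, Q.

state after step 2 := counter=6 r=(4,4) succ=(0,0) retry=(0,0)
step 3 (P CAS): counter=6 r=(4,4) succ=(0,0) retry=(1,0)
step 4 (Q CAS): counter=6 r=(4,4) succ=(0,0) retry=(1,1)
step 5 (Q LOAD): counter=6 r=(4,6) succ=(0,0) retry=(1,1)
step 6 (Q CAS): counter=7 r=(4,6) succ=(0,1) retry=(1,1)

counter=7 r=(4,6) succ=(0,1) retry=(1,1)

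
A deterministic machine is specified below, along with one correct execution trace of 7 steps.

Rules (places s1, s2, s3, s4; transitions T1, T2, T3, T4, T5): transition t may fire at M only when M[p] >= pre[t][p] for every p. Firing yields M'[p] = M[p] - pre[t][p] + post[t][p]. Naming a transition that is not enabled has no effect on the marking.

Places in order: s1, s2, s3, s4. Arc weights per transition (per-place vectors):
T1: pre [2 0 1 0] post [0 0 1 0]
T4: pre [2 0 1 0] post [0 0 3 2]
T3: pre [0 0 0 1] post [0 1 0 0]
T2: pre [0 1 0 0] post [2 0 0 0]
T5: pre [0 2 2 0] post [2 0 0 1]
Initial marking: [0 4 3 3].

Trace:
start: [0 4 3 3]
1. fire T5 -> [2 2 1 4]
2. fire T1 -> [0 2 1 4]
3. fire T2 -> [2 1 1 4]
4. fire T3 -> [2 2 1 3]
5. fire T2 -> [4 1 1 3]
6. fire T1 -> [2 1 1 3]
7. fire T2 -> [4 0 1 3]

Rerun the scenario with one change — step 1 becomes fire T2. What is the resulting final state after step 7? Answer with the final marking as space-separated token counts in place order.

(re-executing from step 1 with the substitution; state before step 1: [0 4 3 3])
1. fire T2 -> [2 3 3 3]
2. fire T1 -> [0 3 3 3]
3. fire T2 -> [2 2 3 3]
4. fire T3 -> [2 3 3 2]
5. fire T2 -> [4 2 3 2]
6. fire T1 -> [2 2 3 2]
7. fire T2 -> [4 1 3 2]

4 1 3 2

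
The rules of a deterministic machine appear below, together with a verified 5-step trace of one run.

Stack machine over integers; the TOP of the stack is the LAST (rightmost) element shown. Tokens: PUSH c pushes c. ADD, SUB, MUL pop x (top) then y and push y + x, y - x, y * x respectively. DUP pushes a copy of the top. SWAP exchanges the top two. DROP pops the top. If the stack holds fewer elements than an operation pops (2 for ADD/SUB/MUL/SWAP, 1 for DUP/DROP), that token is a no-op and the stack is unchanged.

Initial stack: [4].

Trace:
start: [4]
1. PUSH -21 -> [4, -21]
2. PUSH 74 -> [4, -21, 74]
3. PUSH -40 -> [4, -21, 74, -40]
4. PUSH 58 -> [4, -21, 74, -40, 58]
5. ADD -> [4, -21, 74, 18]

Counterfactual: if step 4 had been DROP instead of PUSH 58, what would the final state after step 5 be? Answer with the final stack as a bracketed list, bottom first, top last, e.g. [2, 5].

(re-executing from step 4 with the substitution; state before step 4: [4, -21, 74, -40])
4. DROP -> [4, -21, 74]
5. ADD -> [4, 53]

[4, 53]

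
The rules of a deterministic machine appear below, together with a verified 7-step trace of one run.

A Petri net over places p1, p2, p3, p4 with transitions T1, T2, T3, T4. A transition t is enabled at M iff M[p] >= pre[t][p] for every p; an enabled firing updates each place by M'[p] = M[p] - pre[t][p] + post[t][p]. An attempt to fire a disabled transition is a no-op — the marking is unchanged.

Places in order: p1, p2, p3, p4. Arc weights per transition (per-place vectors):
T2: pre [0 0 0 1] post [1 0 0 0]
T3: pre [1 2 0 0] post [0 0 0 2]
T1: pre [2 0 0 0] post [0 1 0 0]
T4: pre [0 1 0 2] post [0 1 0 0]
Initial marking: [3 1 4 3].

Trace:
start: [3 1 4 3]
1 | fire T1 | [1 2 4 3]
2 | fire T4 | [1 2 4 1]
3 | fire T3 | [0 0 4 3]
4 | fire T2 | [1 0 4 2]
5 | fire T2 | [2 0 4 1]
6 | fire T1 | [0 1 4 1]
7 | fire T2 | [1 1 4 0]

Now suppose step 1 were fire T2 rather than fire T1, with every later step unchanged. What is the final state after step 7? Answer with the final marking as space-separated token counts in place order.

2 2 4 0

(re-executing from step 1 with the substitution; state before step 1: [3 1 4 3])
1 | fire T2 | [4 1 4 2]
2 | fire T4 | [4 1 4 0]
3 | fire T3 | [4 1 4 0]
4 | fire T2 | [4 1 4 0]
5 | fire T2 | [4 1 4 0]
6 | fire T1 | [2 2 4 0]
7 | fire T2 | [2 2 4 0]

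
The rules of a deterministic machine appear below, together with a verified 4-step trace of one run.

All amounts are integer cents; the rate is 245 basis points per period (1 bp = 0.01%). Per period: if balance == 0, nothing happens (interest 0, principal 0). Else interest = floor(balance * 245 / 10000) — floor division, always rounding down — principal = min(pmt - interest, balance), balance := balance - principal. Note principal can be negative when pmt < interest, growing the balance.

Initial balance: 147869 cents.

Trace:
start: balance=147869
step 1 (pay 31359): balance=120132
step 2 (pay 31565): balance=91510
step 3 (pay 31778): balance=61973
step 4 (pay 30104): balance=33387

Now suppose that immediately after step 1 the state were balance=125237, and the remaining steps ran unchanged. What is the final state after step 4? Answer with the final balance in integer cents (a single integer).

38877

state after step 1 := balance=125237
step 2 (pay 31565): balance=96740
step 3 (pay 31778): balance=67332
step 4 (pay 30104): balance=38877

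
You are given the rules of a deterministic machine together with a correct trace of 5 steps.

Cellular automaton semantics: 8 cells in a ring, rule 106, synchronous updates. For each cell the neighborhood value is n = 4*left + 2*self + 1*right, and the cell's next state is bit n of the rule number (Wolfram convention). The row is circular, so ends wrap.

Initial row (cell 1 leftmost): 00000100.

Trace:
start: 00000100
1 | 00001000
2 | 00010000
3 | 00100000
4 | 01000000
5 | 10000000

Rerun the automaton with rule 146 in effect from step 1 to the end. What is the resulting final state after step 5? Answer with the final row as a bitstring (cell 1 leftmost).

(re-executing steps 1..5 under rule 146; state before step 1: 00000100)
1 | 00001010
2 | 00010001
3 | 10101010
4 | 00000000
5 | 00000000

00000000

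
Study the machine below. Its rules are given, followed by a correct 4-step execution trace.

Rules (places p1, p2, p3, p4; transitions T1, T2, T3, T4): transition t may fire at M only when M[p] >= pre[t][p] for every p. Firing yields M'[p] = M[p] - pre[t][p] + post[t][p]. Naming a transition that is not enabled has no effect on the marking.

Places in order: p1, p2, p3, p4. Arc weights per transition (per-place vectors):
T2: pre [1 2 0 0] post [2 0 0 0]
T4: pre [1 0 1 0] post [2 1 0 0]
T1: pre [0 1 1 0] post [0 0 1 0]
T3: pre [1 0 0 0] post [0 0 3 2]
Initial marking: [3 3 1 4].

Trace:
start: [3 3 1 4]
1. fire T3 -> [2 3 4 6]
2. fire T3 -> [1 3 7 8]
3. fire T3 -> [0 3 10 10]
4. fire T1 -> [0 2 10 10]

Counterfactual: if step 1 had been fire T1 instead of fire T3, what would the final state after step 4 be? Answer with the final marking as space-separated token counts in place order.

1 1 7 8

(re-executing from step 1 with the substitution; state before step 1: [3 3 1 4])
1. fire T1 -> [3 2 1 4]
2. fire T3 -> [2 2 4 6]
3. fire T3 -> [1 2 7 8]
4. fire T1 -> [1 1 7 8]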